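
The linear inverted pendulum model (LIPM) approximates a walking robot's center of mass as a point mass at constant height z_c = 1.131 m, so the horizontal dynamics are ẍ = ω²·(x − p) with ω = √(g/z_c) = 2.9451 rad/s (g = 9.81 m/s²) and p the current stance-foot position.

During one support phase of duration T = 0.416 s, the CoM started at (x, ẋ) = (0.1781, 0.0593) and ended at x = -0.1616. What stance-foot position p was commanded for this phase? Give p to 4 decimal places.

ωT = 2.9451·0.416 = 1.225162; cosh(ωT) = 1.849213, sinh(ωT) = 1.555503
x(T) = p + (x₀−p)·cosh(ωT) + (ẋ₀/ω)·sinh(ωT) ⇒ p·(1 − cosh) = x(T) − x₀·cosh − (ẋ₀/ω)·sinh
numerator   = -0.1616 − (0.1781)·1.849213 − (0.0593/2.9451)·1.555503 = -0.522265
denominator = 1 − 1.849213 = -0.849213
p = -0.522265 / -0.849213 = 0.6150

p = 0.6150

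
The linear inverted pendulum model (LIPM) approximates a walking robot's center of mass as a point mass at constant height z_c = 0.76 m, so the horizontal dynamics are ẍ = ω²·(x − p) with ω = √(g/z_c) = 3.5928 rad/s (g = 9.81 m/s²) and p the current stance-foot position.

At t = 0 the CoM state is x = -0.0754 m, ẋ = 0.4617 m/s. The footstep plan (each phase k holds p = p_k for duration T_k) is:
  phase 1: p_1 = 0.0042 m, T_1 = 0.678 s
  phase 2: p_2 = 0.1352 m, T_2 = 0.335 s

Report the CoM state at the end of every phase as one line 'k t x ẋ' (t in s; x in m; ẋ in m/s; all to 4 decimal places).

phase 1: p=0.0042, T=0.678, ωT=2.435918, cosh=5.756913, sinh=5.669395; start (x,ẋ)=(-0.075400, 0.461700) → end (x,ẋ)=(0.274507, 1.036594)
phase 2: p=0.1352, T=0.335, ωT=1.203588, cosh=1.816083, sinh=1.515968; start (x,ẋ)=(0.274507, 1.036594) → end (x,ẋ)=(0.825579, 2.641285)

1 0.6780 0.2745 1.0366
2 1.0130 0.8256 2.6413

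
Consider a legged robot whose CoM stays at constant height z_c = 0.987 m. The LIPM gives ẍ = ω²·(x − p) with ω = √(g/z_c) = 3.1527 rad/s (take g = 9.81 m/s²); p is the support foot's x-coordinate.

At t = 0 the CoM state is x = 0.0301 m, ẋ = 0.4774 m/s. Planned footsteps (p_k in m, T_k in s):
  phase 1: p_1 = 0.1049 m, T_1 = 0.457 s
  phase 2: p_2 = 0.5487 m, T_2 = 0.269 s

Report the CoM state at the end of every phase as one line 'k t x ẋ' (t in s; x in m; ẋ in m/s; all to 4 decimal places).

phase 1: p=0.1049, T=0.457, ωT=1.440784, cosh=2.230374, sinh=1.993632; start (x,ẋ)=(0.030100, 0.477400) → end (x,ẋ)=(0.239955, 0.594638)
phase 2: p=0.5487, T=0.269, ωT=0.848076, cosh=1.381694, sinh=0.953456; start (x,ẋ)=(0.239955, 0.594638) → end (x,ẋ)=(0.301943, -0.106466)

1 0.4570 0.2400 0.5946
2 0.7260 0.3019 -0.1065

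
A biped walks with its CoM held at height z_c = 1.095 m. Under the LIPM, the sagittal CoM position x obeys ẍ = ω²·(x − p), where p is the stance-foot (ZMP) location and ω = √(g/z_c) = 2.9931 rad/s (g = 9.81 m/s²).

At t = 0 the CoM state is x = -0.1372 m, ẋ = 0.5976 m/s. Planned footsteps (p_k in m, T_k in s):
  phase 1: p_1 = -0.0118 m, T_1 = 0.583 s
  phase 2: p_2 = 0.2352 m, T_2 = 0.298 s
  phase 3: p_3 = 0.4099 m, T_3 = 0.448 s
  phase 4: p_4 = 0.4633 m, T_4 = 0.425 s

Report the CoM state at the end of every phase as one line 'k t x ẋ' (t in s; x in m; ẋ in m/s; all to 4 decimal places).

1 0.5830 0.1724 0.7213
2 0.8810 0.3903 0.8370
3 1.3290 0.8678 1.6049
4 1.7540 2.1232 5.0786

phase 1: p=-0.0118, T=0.583, ωT=1.744977, cosh=2.950210, sinh=2.775561; start (x,ẋ)=(-0.137200, 0.597600) → end (x,ẋ)=(0.172410, 0.721281)
phase 2: p=0.2352, T=0.298, ωT=0.891944, cosh=1.424863, sinh=1.015005; start (x,ẋ)=(0.172410, 0.721281) → end (x,ẋ)=(0.390330, 0.836970)
phase 3: p=0.4099, T=0.448, ωT=1.340909, cosh=2.042062, sinh=1.780454; start (x,ẋ)=(0.390330, 0.836970) → end (x,ẋ)=(0.867811, 1.604855)
phase 4: p=0.4633, T=0.425, ωT=1.272067, cosh=1.924237, sinh=1.643985; start (x,ẋ)=(0.867811, 1.604855) → end (x,ẋ)=(2.123155, 5.078562)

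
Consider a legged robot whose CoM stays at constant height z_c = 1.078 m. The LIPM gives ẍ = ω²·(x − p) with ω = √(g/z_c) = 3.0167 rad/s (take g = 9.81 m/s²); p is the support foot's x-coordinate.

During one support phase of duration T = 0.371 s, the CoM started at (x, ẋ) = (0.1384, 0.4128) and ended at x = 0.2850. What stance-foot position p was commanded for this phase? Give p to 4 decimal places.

p = 0.1968

ωT = 3.0167·0.371 = 1.119196; cosh(ωT) = 1.694466, sinh(ωT) = 1.367924
x(T) = p + (x₀−p)·cosh(ωT) + (ẋ₀/ω)·sinh(ωT) ⇒ p·(1 − cosh) = x(T) − x₀·cosh − (ẋ₀/ω)·sinh
numerator   = 0.2850 − (0.1384)·1.694466 − (0.4128/3.0167)·1.367924 = -0.136698
denominator = 1 − 1.694466 = -0.694466
p = -0.136698 / -0.694466 = 0.1968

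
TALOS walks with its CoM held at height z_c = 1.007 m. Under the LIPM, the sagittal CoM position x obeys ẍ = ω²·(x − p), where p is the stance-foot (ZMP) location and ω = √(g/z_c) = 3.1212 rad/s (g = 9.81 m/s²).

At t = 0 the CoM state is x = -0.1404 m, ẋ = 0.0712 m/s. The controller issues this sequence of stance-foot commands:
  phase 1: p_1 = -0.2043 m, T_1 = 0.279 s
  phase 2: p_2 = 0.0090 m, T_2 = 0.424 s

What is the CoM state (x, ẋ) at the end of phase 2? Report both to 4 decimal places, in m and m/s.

x = -0.0287, ẋ = 0.0454

phase 1: p=-0.2043, T=0.279, ωT=0.870815, cosh=1.403733, sinh=0.985123; start (x,ẋ)=(-0.140400, 0.071200) → end (x,ẋ)=(-0.092129, 0.296423)
phase 2: p=0.0090, T=0.424, ωT=1.323389, cosh=2.011180, sinh=1.744949; start (x,ẋ)=(-0.092129, 0.296423) → end (x,ẋ)=(-0.028669, 0.045378)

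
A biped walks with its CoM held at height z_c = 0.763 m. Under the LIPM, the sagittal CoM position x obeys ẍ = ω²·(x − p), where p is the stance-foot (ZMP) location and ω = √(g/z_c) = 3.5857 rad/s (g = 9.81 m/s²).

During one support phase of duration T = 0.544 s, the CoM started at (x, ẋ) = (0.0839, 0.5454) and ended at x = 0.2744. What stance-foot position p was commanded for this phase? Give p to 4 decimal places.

ωT = 3.5857·0.544 = 1.950621; cosh(ωT) = 3.587619, sinh(ωT) = 3.445433
x(T) = p + (x₀−p)·cosh(ωT) + (ẋ₀/ω)·sinh(ωT) ⇒ p·(1 − cosh) = x(T) − x₀·cosh − (ẋ₀/ω)·sinh
numerator   = 0.2744 − (0.0839)·3.587619 − (0.5454/3.5857)·3.445433 = -0.550666
denominator = 1 − 3.587619 = -2.587619
p = -0.550666 / -2.587619 = 0.2128

p = 0.2128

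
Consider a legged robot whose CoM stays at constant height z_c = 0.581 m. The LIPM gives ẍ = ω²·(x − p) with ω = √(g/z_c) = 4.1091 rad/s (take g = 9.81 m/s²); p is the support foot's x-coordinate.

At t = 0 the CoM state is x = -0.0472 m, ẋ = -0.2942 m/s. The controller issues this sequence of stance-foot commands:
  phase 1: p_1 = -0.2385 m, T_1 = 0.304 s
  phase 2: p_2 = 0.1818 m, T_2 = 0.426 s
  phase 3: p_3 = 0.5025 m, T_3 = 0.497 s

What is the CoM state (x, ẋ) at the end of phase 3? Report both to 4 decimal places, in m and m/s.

x = -0.8212, ẋ = -5.2364

phase 1: p=-0.2385, T=0.304, ωT=1.249166, cosh=1.887089, sinh=1.600345; start (x,ẋ)=(-0.047200, -0.294200) → end (x,ẋ)=(0.007920, 0.702803)
phase 2: p=0.1818, T=0.426, ωT=1.750477, cosh=2.965519, sinh=2.791827; start (x,ẋ)=(0.007920, 0.702803) → end (x,ẋ)=(0.143658, 0.089442)
phase 3: p=0.5025, T=0.497, ωT=2.042223, cosh=3.918731, sinh=3.788991; start (x,ẋ)=(0.143658, 0.089442) → end (x,ẋ)=(-0.821232, -5.236439)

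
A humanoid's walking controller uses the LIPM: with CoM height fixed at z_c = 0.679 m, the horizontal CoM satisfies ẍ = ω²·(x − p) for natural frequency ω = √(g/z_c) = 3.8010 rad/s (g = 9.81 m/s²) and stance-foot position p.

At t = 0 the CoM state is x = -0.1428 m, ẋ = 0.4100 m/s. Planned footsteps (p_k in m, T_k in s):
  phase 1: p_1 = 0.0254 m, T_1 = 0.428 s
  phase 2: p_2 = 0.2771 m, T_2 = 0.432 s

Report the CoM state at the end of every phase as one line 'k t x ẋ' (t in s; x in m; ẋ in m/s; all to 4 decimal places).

1 0.4280 -0.1552 -0.4803
2 0.8600 -1.1954 -5.3720

phase 1: p=0.0254, T=0.428, ωT=1.626828, cosh=2.642131, sinh=2.445579; start (x,ẋ)=(-0.142800, 0.410000) → end (x,ẋ)=(-0.155211, -0.480254)
phase 2: p=0.2771, T=0.432, ωT=1.642032, cosh=2.679621, sinh=2.486035; start (x,ẋ)=(-0.155211, -0.480254) → end (x,ẋ)=(-1.195438, -5.371984)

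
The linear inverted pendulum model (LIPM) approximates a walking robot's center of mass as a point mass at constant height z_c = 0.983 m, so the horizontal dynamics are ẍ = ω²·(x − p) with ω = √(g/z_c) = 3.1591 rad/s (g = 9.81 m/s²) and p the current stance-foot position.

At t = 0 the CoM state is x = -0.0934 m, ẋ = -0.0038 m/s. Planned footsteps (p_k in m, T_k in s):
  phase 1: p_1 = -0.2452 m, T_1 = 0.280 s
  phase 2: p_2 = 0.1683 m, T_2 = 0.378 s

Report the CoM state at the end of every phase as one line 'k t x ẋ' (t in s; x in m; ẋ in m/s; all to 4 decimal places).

1 0.2800 -0.0312 0.4763
2 0.6580 0.0347 -0.0866

phase 1: p=-0.2452, T=0.280, ωT=0.884548, cosh=1.417395, sinh=1.004494; start (x,ẋ)=(-0.093400, -0.003800) → end (x,ẋ)=(-0.031248, 0.476321)
phase 2: p=0.1683, T=0.378, ωT=1.194140, cosh=1.801841, sinh=1.498876; start (x,ẋ)=(-0.031248, 0.476321) → end (x,ẋ)=(0.034743, -0.086625)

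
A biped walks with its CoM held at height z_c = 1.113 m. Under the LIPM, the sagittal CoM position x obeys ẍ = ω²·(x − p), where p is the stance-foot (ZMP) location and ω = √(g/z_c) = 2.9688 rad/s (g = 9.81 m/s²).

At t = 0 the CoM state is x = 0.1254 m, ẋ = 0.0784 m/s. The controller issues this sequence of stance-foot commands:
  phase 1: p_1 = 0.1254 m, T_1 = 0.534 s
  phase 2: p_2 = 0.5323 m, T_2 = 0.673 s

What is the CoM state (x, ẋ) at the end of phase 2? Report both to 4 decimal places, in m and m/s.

x = -0.5207, ẋ = -2.9602

phase 1: p=0.1254, T=0.534, ωT=1.585339, cosh=2.542913, sinh=2.338034; start (x,ẋ)=(0.125400, 0.078400) → end (x,ẋ)=(0.187143, 0.199364)
phase 2: p=0.5323, T=0.673, ωT=1.998002, cosh=3.754958, sinh=3.619352; start (x,ẋ)=(0.187143, 0.199364) → end (x,ẋ)=(-0.520700, -2.960156)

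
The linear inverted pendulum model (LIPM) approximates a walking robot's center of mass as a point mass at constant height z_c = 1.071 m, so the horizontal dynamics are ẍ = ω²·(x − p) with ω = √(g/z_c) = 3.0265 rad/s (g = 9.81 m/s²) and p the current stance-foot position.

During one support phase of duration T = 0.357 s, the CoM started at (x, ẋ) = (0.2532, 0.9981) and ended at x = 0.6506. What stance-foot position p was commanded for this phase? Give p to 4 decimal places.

ωT = 3.0265·0.357 = 1.080461; cosh(ωT) = 1.642738, sinh(ωT) = 1.303298
x(T) = p + (x₀−p)·cosh(ωT) + (ẋ₀/ω)·sinh(ωT) ⇒ p·(1 − cosh) = x(T) − x₀·cosh − (ẋ₀/ω)·sinh
numerator   = 0.6506 − (0.2532)·1.642738 − (0.9981/3.0265)·1.303298 = -0.195152
denominator = 1 − 1.642738 = -0.642738
p = -0.195152 / -0.642738 = 0.3036

p = 0.3036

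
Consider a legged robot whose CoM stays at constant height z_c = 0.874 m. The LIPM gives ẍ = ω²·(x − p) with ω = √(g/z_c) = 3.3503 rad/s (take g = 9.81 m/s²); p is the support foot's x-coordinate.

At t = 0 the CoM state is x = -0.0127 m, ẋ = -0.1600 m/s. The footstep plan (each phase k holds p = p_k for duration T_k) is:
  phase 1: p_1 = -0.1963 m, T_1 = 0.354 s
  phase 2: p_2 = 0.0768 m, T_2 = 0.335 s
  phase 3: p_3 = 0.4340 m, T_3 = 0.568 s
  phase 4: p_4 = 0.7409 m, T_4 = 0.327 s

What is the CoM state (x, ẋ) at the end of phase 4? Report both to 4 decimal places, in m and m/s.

phase 1: p=-0.1963, T=0.354, ωT=1.186006, cosh=1.789709, sinh=1.484270; start (x,ẋ)=(-0.012700, -0.160000) → end (x,ẋ)=(0.061406, 0.626644)
phase 2: p=0.0768, T=0.335, ωT=1.122351, cosh=1.698790, sinh=1.373276; start (x,ẋ)=(0.061406, 0.626644) → end (x,ẋ)=(0.307509, 0.993712)
phase 3: p=0.4340, T=0.568, ωT=1.902970, cosh=3.427454, sinh=3.278329; start (x,ẋ)=(0.307509, 0.993712) → end (x,ẋ)=(0.972822, 2.016598)
phase 4: p=0.7409, T=0.327, ωT=1.095548, cosh=1.662589, sinh=1.328233; start (x,ẋ)=(0.972822, 2.016598) → end (x,ẋ)=(1.925974, 4.384819)

x = 1.9260, ẋ = 4.3848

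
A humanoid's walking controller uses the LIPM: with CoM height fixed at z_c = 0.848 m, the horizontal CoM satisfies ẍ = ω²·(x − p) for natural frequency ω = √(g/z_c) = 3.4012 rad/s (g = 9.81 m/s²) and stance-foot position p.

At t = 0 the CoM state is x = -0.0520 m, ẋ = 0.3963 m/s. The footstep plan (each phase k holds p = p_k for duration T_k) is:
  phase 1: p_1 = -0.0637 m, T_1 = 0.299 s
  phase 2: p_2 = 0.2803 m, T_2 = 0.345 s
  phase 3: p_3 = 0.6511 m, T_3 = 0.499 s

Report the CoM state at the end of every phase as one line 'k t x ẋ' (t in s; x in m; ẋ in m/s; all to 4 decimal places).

1 0.2990 0.0946 0.6673
2 0.6440 0.2382 0.2586
3 1.1430 -0.3131 -2.9749

phase 1: p=-0.0637, T=0.299, ωT=1.016959, cosh=1.563233, sinh=1.201540; start (x,ẋ)=(-0.052000, 0.396300) → end (x,ẋ)=(0.094591, 0.667324)
phase 2: p=0.2803, T=0.345, ωT=1.173414, cosh=1.771160, sinh=1.461851; start (x,ẋ)=(0.094591, 0.667324) → end (x,ẋ)=(0.238197, 0.258581)
phase 3: p=0.6511, T=0.499, ωT=1.697199, cosh=2.820916, sinh=2.637720; start (x,ẋ)=(0.238197, 0.258581) → end (x,ẋ)=(-0.313127, -2.974885)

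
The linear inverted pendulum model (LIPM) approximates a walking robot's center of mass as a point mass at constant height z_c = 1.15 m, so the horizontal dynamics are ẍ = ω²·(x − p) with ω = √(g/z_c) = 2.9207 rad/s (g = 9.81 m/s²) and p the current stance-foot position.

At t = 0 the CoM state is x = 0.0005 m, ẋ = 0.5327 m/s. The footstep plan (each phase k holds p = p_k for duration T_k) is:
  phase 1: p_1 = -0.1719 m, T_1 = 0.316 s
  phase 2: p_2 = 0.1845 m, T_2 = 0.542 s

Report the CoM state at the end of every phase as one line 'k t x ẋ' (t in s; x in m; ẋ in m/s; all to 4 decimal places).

phase 1: p=-0.1719, T=0.316, ωT=0.922941, cosh=1.457015, sinh=1.059666; start (x,ẋ)=(0.000500, 0.532700) → end (x,ẋ)=(0.272560, 1.309724)
phase 2: p=0.1845, T=0.542, ωT=1.583019, cosh=2.537496, sinh=2.332141; start (x,ẋ)=(0.272560, 1.309724) → end (x,ẋ)=(1.453749, 3.923237)

1 0.3160 0.2726 1.3097
2 0.8580 1.4537 3.9232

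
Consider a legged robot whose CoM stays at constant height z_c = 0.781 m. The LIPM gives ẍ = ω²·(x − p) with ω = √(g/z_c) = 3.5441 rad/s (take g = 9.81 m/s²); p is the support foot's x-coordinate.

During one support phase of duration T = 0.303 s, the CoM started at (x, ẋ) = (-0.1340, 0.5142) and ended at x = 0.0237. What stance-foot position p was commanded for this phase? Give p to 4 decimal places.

p = -0.0870

ωT = 3.5441·0.303 = 1.073862; cosh(ωT) = 1.634174, sinh(ωT) = 1.292488
x(T) = p + (x₀−p)·cosh(ωT) + (ẋ₀/ω)·sinh(ωT) ⇒ p·(1 − cosh) = x(T) − x₀·cosh − (ẋ₀/ω)·sinh
numerator   = 0.0237 − (-0.1340)·1.634174 − (0.5142/3.5441)·1.292488 = 0.055157
denominator = 1 − 1.634174 = -0.634174
p = 0.055157 / -0.634174 = -0.0870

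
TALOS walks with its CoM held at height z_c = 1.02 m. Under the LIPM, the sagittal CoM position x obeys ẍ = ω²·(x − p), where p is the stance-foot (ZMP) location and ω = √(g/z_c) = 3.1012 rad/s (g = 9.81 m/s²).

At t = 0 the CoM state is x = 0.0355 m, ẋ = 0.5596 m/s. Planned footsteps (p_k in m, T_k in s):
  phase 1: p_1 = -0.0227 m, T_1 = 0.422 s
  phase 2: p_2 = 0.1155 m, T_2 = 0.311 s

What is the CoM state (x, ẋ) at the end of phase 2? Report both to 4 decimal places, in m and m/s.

x = 1.0602, ẋ = 3.1322

phase 1: p=-0.0227, T=0.422, ωT=1.308706, cosh=1.985776, sinh=1.715607; start (x,ẋ)=(0.035500, 0.559600) → end (x,ẋ)=(0.402447, 1.420890)
phase 2: p=0.1155, T=0.311, ωT=0.964473, cosh=1.502295, sinh=1.121111; start (x,ẋ)=(0.402447, 1.420890) → end (x,ẋ)=(1.060243, 3.132249)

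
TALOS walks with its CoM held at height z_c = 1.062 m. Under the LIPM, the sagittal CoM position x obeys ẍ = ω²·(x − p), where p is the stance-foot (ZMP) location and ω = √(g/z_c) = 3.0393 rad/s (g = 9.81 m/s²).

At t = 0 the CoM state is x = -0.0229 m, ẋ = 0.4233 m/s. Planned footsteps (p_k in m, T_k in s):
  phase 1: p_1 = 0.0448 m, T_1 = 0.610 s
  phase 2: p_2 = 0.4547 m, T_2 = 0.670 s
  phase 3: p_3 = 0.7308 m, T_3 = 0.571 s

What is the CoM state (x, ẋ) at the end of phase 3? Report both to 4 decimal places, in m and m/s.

x = 0.9423, ẋ = 0.8216

phase 1: p=0.0448, T=0.610, ωT=1.853973, cosh=3.270876, sinh=3.114262; start (x,ẋ)=(-0.022900, 0.423300) → end (x,ẋ)=(0.257102, 0.743769)
phase 2: p=0.4547, T=0.670, ωT=2.036331, cosh=3.896475, sinh=3.765969; start (x,ẋ)=(0.257102, 0.743769) → end (x,ẋ)=(0.606362, 0.636391)
phase 3: p=0.7308, T=0.571, ωT=1.735440, cosh=2.923873, sinh=2.747551; start (x,ẋ)=(0.606362, 0.636391) → end (x,ẋ)=(0.942261, 0.821590)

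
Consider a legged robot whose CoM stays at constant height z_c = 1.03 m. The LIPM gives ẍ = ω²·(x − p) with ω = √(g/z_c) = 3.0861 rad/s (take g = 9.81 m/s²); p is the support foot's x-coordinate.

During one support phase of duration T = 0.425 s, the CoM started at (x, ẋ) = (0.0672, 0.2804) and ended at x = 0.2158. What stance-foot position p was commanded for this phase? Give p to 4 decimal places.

p = 0.0751

ωT = 3.0861·0.425 = 1.311592; cosh(ωT) = 1.990736, sinh(ωT) = 1.721345
x(T) = p + (x₀−p)·cosh(ωT) + (ẋ₀/ω)·sinh(ωT) ⇒ p·(1 − cosh) = x(T) − x₀·cosh − (ẋ₀/ω)·sinh
numerator   = 0.2158 − (0.0672)·1.990736 − (0.2804/3.0861)·1.721345 = -0.074377
denominator = 1 − 1.990736 = -0.990736
p = -0.074377 / -0.990736 = 0.0751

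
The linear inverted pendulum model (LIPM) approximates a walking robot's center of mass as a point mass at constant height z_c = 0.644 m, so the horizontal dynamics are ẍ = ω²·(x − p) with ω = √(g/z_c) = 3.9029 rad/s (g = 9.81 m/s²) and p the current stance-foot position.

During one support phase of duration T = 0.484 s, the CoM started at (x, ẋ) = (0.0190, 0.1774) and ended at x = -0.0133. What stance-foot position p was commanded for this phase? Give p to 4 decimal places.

ωT = 3.9029·0.484 = 1.889004; cosh(ωT) = 3.381999, sinh(ωT) = 3.230777
x(T) = p + (x₀−p)·cosh(ωT) + (ẋ₀/ω)·sinh(ωT) ⇒ p·(1 − cosh) = x(T) − x₀·cosh − (ẋ₀/ω)·sinh
numerator   = -0.0133 − (0.0190)·3.381999 − (0.1774/3.9029)·3.230777 = -0.224408
denominator = 1 − 3.381999 = -2.381999
p = -0.224408 / -2.381999 = 0.0942

p = 0.0942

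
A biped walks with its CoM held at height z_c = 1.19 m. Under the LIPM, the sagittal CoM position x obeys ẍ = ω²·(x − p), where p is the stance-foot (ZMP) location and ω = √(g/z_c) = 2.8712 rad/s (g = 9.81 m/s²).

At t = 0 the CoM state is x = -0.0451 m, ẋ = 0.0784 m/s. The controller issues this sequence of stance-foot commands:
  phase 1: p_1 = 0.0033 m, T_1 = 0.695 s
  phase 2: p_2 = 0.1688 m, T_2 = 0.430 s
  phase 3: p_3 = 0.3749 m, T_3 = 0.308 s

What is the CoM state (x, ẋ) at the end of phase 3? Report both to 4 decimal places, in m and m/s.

x = -1.2621, ẋ = -4.3951

phase 1: p=0.0033, T=0.695, ωT=1.995484, cosh=3.745855, sinh=3.609907; start (x,ẋ)=(-0.045100, 0.078400) → end (x,ẋ)=(-0.079429, -0.207980)
phase 2: p=0.1688, T=0.430, ωT=1.234616, cosh=1.864002, sinh=1.573056; start (x,ẋ)=(-0.079429, -0.207980) → end (x,ẋ)=(-0.407845, -1.508813)
phase 3: p=0.3749, T=0.308, ωT=0.884330, cosh=1.417176, sinh=1.004185; start (x,ẋ)=(-0.407845, -1.508813) → end (x,ẋ)=(-1.262086, -4.395076)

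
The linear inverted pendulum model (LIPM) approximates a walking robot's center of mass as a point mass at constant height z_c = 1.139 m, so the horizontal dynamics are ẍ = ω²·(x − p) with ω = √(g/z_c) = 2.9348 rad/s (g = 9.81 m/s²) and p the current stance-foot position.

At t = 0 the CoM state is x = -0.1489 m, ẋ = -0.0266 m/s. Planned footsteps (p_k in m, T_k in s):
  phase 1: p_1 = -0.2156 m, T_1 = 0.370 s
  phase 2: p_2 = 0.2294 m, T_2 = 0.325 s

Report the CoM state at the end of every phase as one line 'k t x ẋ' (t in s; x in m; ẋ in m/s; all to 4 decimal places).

phase 1: p=-0.2156, T=0.370, ωT=1.085876, cosh=1.649820, sinh=1.312214; start (x,ẋ)=(-0.148900, -0.026600) → end (x,ẋ)=(-0.117450, 0.212982)
phase 2: p=0.2294, T=0.325, ωT=0.953810, cosh=1.490425, sinh=1.105155; start (x,ẋ)=(-0.117450, 0.212982) → end (x,ẋ)=(-0.207352, -0.807544)

1 0.3700 -0.1175 0.2130
2 0.6950 -0.2074 -0.8075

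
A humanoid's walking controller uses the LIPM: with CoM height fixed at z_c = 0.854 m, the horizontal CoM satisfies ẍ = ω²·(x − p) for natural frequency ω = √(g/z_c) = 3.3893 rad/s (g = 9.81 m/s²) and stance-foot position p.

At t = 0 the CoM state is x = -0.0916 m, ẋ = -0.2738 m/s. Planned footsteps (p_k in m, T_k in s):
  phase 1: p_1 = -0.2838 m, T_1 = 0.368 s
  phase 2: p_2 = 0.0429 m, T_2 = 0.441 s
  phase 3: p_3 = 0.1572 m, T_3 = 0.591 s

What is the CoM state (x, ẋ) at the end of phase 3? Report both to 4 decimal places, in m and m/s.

phase 1: p=-0.2838, T=0.368, ωT=1.247262, cosh=1.884046, sinh=1.596755; start (x,ẋ)=(-0.091600, -0.273800) → end (x,ẋ)=(-0.050678, 0.524312)
phase 2: p=0.0429, T=0.441, ωT=1.494681, cosh=2.341118, sinh=2.116798; start (x,ẋ)=(-0.050678, 0.524312) → end (x,ẋ)=(0.151283, 0.556104)
phase 3: p=0.1572, T=0.591, ωT=2.003076, cosh=3.773371, sinh=3.638451; start (x,ẋ)=(0.151283, 0.556104) → end (x,ẋ)=(0.731858, 2.025422)

x = 0.7319, ẋ = 2.0254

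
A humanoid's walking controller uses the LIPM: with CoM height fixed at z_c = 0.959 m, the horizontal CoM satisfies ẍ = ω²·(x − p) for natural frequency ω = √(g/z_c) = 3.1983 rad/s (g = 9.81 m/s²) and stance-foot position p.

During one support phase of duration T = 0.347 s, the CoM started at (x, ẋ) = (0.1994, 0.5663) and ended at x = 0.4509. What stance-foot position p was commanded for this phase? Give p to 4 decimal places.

ωT = 3.1983·0.347 = 1.109810; cosh(ωT) = 1.681702, sinh(ωT) = 1.352080
x(T) = p + (x₀−p)·cosh(ωT) + (ẋ₀/ω)·sinh(ωT) ⇒ p·(1 − cosh) = x(T) − x₀·cosh − (ẋ₀/ω)·sinh
numerator   = 0.4509 − (0.1994)·1.681702 − (0.5663/3.1983)·1.352080 = -0.123835
denominator = 1 − 1.681702 = -0.681702
p = -0.123835 / -0.681702 = 0.1817

p = 0.1817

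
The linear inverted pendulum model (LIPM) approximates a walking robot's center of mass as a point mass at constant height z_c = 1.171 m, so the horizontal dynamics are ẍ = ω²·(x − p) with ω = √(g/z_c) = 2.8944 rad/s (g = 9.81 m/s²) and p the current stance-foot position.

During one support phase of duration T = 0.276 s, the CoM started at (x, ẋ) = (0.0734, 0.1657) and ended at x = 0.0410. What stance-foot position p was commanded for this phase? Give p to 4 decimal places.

ωT = 2.8944·0.276 = 0.798854; cosh(ωT) = 1.336418, sinh(ωT) = 0.886574
x(T) = p + (x₀−p)·cosh(ωT) + (ẋ₀/ω)·sinh(ωT) ⇒ p·(1 − cosh) = x(T) − x₀·cosh − (ẋ₀/ω)·sinh
numerator   = 0.0410 − (0.0734)·1.336418 − (0.1657/2.8944)·0.886574 = -0.107848
denominator = 1 − 1.336418 = -0.336418
p = -0.107848 / -0.336418 = 0.3206

p = 0.3206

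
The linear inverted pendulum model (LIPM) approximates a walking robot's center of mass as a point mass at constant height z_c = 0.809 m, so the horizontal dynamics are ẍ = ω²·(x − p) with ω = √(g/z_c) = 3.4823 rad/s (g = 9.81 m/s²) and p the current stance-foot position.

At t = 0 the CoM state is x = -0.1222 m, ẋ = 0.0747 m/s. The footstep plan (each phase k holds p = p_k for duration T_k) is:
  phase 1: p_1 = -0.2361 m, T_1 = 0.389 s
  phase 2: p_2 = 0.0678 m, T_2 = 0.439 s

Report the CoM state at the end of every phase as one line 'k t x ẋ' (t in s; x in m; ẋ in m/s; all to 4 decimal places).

1 0.3890 0.0381 0.8717
2 0.8280 0.5462 1.8775

phase 1: p=-0.2361, T=0.389, ωT=1.354615, cosh=2.066657, sinh=1.808610; start (x,ẋ)=(-0.122200, 0.074700) → end (x,ẋ)=(0.038089, 0.871736)
phase 2: p=0.0678, T=0.439, ωT=1.528730, cosh=2.414562, sinh=2.197752; start (x,ẋ)=(0.038089, 0.871736) → end (x,ẋ)=(0.546232, 1.877478)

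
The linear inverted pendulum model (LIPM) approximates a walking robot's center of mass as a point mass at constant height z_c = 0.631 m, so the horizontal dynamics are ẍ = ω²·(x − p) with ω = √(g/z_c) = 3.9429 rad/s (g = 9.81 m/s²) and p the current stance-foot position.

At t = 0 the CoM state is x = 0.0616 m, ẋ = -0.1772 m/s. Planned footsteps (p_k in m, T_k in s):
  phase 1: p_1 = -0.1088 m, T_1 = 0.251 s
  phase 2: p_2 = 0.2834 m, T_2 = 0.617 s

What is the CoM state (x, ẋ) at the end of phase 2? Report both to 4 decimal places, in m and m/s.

phase 1: p=-0.1088, T=0.251, ωT=0.989668, cosh=1.531020, sinh=1.159320; start (x,ẋ)=(0.061600, -0.177200) → end (x,ẋ)=(0.099984, 0.507616)
phase 2: p=0.2834, T=0.617, ωT=2.432769, cosh=5.739088, sinh=5.651294; start (x,ẋ)=(0.099984, 0.507616) → end (x,ẋ)=(-0.041681, -1.173707)

x = -0.0417, ẋ = -1.1737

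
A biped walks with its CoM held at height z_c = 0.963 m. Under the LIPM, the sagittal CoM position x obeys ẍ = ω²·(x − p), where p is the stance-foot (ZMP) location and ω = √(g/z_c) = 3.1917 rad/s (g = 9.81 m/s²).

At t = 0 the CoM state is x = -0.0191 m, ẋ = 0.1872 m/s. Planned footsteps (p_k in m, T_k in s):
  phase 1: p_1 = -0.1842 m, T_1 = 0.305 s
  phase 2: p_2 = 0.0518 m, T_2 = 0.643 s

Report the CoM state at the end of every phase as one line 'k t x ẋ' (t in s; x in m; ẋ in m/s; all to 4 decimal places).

1 0.3050 0.1321 0.8810
2 0.9480 1.4262 4.4669

phase 1: p=-0.1842, T=0.305, ωT=0.973468, cosh=1.512440, sinh=1.134670; start (x,ẋ)=(-0.019100, 0.187200) → end (x,ẋ)=(0.132055, 0.881043)
phase 2: p=0.0518, T=0.643, ωT=2.052263, cosh=3.956972, sinh=3.828528; start (x,ẋ)=(0.132055, 0.881043) → end (x,ẋ)=(1.426200, 4.466935)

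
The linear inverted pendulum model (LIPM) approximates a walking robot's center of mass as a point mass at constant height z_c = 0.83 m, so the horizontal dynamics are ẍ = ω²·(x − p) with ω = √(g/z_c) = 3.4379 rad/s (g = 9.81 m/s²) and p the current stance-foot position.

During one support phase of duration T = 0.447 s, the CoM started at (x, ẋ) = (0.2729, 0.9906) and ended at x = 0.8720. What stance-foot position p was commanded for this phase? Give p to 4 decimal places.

p = 0.3007

ωT = 3.4379·0.447 = 1.536741; cosh(ωT) = 2.432248, sinh(ωT) = 2.217167
x(T) = p + (x₀−p)·cosh(ωT) + (ẋ₀/ω)·sinh(ωT) ⇒ p·(1 − cosh) = x(T) − x₀·cosh − (ẋ₀/ω)·sinh
numerator   = 0.8720 − (0.2729)·2.432248 − (0.9906/3.4379)·2.217167 = -0.430617
denominator = 1 − 2.432248 = -1.432248
p = -0.430617 / -1.432248 = 0.3007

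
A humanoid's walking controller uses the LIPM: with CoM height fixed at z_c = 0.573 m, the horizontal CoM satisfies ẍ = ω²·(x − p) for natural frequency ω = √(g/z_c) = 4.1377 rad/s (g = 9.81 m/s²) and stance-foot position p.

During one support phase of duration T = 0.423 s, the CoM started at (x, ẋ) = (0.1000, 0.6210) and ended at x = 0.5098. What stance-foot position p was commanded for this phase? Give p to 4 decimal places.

p = 0.1046

ωT = 4.1377·0.423 = 1.750247; cosh(ωT) = 2.964878, sinh(ωT) = 2.791147
x(T) = p + (x₀−p)·cosh(ωT) + (ẋ₀/ω)·sinh(ωT) ⇒ p·(1 − cosh) = x(T) − x₀·cosh − (ẋ₀/ω)·sinh
numerator   = 0.5098 − (0.1000)·2.964878 − (0.6210/4.1377)·2.791147 = -0.205593
denominator = 1 − 2.964878 = -1.964878
p = -0.205593 / -1.964878 = 0.1046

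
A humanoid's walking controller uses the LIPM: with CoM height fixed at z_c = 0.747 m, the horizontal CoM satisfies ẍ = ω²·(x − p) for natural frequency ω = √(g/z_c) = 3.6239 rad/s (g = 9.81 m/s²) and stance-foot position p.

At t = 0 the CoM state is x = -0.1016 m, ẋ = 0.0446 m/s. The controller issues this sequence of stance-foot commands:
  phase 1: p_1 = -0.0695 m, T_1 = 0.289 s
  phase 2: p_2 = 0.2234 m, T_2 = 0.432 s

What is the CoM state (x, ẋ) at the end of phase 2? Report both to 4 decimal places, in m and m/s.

x = -0.6446, ẋ = -2.9119

phase 1: p=-0.0695, T=0.289, ωT=1.047307, cosh=1.600424, sinh=1.249542; start (x,ẋ)=(-0.101600, 0.044600) → end (x,ẋ)=(-0.105495, -0.073977)
phase 2: p=0.2234, T=0.432, ωT=1.565525, cosh=2.497082, sinh=2.288104; start (x,ẋ)=(-0.105495, -0.073977) → end (x,ẋ)=(-0.644587, -2.911879)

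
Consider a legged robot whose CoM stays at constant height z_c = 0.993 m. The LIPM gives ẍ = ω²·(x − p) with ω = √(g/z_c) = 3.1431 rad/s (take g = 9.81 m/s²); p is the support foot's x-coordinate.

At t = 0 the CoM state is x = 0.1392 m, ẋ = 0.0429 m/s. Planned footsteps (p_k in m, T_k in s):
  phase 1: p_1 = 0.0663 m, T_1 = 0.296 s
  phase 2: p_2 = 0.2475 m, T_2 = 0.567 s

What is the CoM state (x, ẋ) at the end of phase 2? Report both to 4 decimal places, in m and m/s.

x = 0.3478, ẋ = 0.3988

phase 1: p=0.0663, T=0.296, ωT=0.930358, cosh=1.464914, sinh=1.070502; start (x,ẋ)=(0.139200, 0.042900) → end (x,ẋ)=(0.187703, 0.308131)
phase 2: p=0.2475, T=0.567, ωT=1.782138, cosh=3.055412, sinh=2.887134; start (x,ẋ)=(0.187703, 0.308131) → end (x,ẋ)=(0.347834, 0.398840)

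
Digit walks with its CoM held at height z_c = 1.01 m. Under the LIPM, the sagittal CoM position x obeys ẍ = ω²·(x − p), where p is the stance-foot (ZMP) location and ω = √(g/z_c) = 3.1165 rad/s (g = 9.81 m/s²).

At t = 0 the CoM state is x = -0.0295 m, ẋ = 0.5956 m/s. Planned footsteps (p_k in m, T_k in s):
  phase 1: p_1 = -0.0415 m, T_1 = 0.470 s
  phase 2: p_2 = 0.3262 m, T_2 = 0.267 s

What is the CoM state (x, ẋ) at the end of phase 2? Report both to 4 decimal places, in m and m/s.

phase 1: p=-0.0415, T=0.470, ωT=1.464755, cosh=2.278809, sinh=2.047674; start (x,ẋ)=(-0.029500, 0.595600) → end (x,ẋ)=(0.377180, 1.433837)
phase 2: p=0.3262, T=0.267, ωT=0.832106, cosh=1.366642, sinh=0.931510; start (x,ẋ)=(0.377180, 1.433837) → end (x,ẋ)=(0.824441, 2.107542)

x = 0.8244, ẋ = 2.1075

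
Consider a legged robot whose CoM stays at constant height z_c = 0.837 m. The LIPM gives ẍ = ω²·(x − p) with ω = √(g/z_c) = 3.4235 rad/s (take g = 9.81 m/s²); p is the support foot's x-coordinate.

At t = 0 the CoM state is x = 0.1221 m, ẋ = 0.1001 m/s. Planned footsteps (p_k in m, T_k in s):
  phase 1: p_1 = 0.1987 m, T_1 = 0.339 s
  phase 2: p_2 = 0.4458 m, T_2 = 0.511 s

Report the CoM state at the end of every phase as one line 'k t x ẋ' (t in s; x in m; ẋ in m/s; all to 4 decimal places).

1 0.3390 0.1065 -0.2020
2 0.8500 -0.7238 -3.8373

phase 1: p=0.1987, T=0.339, ωT=1.160567, cosh=1.752525, sinh=1.439216; start (x,ẋ)=(0.122100, 0.100100) → end (x,ẋ)=(0.106538, -0.201992)
phase 2: p=0.4458, T=0.511, ωT=1.749409, cosh=2.962538, sinh=2.788662; start (x,ẋ)=(0.106538, -0.201992) → end (x,ẋ)=(-0.723813, -3.837339)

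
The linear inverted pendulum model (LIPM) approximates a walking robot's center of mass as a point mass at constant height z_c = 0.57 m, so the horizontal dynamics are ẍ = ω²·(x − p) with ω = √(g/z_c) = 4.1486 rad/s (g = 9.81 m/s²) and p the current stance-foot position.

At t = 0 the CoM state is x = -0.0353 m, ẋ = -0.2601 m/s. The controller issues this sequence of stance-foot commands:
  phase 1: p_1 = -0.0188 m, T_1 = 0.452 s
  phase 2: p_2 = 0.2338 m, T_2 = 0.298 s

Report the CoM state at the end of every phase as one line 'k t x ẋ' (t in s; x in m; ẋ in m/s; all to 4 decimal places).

1 0.4520 -0.2735 -1.0861
2 0.7500 -1.1258 -5.3446

phase 1: p=-0.0188, T=0.452, ωT=1.875167, cosh=3.337619, sinh=3.184290; start (x,ẋ)=(-0.035300, -0.260100) → end (x,ẋ)=(-0.273512, -1.086086)
phase 2: p=0.2338, T=0.298, ωT=1.236283, cosh=1.866627, sinh=1.576165; start (x,ẋ)=(-0.273512, -1.086086) → end (x,ẋ)=(-1.125796, -5.344571)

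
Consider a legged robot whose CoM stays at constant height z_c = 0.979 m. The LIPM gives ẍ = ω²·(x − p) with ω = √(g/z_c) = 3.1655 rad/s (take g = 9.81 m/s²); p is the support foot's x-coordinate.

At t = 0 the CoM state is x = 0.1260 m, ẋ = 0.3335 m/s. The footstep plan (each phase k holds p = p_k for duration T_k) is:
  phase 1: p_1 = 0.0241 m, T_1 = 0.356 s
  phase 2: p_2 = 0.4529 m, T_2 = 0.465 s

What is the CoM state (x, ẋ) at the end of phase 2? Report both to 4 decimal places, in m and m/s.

phase 1: p=0.0241, T=0.356, ωT=1.126918, cosh=1.705080, sinh=1.381050; start (x,ẋ)=(0.126000, 0.333500) → end (x,ẋ)=(0.343348, 1.014122)
phase 2: p=0.4529, T=0.465, ωT=1.471958, cosh=2.293616, sinh=2.064141; start (x,ẋ)=(0.343348, 1.014122) → end (x,ẋ)=(0.862912, 1.610188)

x = 0.8629, ẋ = 1.6102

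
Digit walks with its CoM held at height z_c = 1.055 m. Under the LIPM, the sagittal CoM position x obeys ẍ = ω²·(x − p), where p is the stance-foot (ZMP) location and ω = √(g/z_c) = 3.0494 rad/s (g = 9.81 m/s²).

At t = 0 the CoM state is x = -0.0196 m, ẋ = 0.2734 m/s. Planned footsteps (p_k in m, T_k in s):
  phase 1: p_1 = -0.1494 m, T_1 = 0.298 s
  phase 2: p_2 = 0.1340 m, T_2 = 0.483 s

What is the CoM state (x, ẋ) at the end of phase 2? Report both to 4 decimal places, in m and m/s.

phase 1: p=-0.1494, T=0.298, ωT=0.908721, cosh=1.442093, sinh=1.039054; start (x,ẋ)=(-0.019600, 0.273400) → end (x,ẋ)=(0.130942, 0.805539)
phase 2: p=0.1340, T=0.483, ωT=1.472860, cosh=2.295481, sinh=2.066212; start (x,ẋ)=(0.130942, 0.805539) → end (x,ẋ)=(0.672798, 1.829832)

x = 0.6728, ẋ = 1.8298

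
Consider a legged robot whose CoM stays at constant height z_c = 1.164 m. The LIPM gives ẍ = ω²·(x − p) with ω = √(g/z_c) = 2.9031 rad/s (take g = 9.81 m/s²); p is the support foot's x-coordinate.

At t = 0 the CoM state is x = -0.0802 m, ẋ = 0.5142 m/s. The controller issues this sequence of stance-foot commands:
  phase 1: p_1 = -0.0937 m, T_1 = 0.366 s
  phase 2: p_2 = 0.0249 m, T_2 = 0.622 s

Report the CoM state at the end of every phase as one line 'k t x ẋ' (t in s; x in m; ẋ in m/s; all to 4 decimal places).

phase 1: p=-0.0937, T=0.366, ωT=1.062535, cosh=1.619637, sinh=1.274059; start (x,ẋ)=(-0.080200, 0.514200) → end (x,ẋ)=(0.153828, 0.882750)
phase 2: p=0.0249, T=0.622, ωT=1.805728, cosh=3.124378, sinh=2.960023; start (x,ẋ)=(0.153828, 0.882750) → end (x,ẋ)=(1.327778, 3.865952)

1 0.3660 0.1538 0.8828
2 0.9880 1.3278 3.8660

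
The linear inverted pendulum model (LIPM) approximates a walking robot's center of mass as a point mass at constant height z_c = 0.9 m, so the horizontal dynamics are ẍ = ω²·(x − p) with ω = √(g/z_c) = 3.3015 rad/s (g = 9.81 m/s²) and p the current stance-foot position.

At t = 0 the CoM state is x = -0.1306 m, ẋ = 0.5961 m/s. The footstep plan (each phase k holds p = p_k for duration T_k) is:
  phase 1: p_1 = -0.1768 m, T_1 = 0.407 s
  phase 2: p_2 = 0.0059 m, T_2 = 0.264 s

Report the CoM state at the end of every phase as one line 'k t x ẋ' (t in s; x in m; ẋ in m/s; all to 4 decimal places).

1 0.4070 0.2403 1.4927
2 0.6710 0.7810 2.8596

phase 1: p=-0.1768, T=0.407, ωT=1.343710, cosh=2.047058, sinh=1.786182; start (x,ẋ)=(-0.130600, 0.596100) → end (x,ẋ)=(0.240277, 1.492696)
phase 2: p=0.0059, T=0.264, ωT=0.871596, cosh=1.404503, sinh=0.986220; start (x,ẋ)=(0.240277, 1.492696) → end (x,ẋ)=(0.780980, 2.859630)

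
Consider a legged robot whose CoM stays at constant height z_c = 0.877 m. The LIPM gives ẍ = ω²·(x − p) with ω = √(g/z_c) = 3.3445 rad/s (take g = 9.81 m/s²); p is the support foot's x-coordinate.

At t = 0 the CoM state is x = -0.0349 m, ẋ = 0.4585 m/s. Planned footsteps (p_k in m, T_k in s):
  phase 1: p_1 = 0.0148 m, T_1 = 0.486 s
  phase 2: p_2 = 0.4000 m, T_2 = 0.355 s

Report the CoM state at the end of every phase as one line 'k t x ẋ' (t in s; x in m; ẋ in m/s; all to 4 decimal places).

1 0.4860 0.2184 0.8040
2 0.8410 0.4320 0.5376

phase 1: p=0.0148, T=0.486, ωT=1.625427, cosh=2.638708, sinh=2.441880; start (x,ẋ)=(-0.034900, 0.458500) → end (x,ẋ)=(0.218415, 0.803954)
phase 2: p=0.4000, T=0.355, ωT=1.187297, cosh=1.791627, sinh=1.486583; start (x,ẋ)=(0.218415, 0.803954) → end (x,ẋ)=(0.432014, 0.537570)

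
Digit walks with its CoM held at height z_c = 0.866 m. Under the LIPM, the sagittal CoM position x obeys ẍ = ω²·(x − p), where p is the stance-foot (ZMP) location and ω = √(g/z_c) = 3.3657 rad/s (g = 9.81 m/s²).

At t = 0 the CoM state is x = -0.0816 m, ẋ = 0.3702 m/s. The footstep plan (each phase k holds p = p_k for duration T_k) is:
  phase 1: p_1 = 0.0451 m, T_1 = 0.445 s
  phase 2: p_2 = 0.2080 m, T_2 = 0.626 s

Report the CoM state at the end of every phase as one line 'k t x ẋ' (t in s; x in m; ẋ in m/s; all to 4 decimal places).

phase 1: p=0.0451, T=0.445, ωT=1.497737, cosh=2.347596, sinh=2.123960; start (x,ẋ)=(-0.081600, 0.370200) → end (x,ẋ)=(-0.018722, -0.036649)
phase 2: p=0.2080, T=0.626, ωT=2.106928, cosh=4.172277, sinh=4.050666; start (x,ẋ)=(-0.018722, -0.036649) → end (x,ẋ)=(-0.782054, -3.243884)

1 0.4450 -0.0187 -0.0366
2 1.0710 -0.7821 -3.2439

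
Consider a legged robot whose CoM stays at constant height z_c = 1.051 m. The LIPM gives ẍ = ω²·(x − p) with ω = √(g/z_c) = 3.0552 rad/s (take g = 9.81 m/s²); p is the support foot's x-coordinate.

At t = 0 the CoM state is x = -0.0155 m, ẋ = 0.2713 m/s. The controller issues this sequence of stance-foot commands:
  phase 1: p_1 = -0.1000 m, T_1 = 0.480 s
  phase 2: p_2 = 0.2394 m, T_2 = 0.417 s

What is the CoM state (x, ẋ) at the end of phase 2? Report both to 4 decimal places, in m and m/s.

x = 0.9277, ẋ = 2.3938

phase 1: p=-0.1000, T=0.480, ωT=1.466496, cosh=2.282377, sinh=2.051645; start (x,ẋ)=(-0.015500, 0.271300) → end (x,ẋ)=(0.275046, 1.148871)
phase 2: p=0.2394, T=0.417, ωT=1.274018, cosh=1.927448, sinh=1.647742; start (x,ẋ)=(0.275046, 1.148871) → end (x,ẋ)=(0.927719, 2.393835)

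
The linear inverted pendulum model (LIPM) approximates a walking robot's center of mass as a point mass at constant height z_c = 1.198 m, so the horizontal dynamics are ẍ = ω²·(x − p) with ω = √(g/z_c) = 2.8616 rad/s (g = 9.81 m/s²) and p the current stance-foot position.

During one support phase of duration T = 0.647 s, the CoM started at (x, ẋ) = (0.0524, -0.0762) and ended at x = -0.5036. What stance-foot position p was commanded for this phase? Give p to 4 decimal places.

p = 0.2615

ωT = 2.8616·0.647 = 1.851455; cosh(ωT) = 3.263045, sinh(ωT) = 3.106036
x(T) = p + (x₀−p)·cosh(ωT) + (ẋ₀/ω)·sinh(ωT) ⇒ p·(1 − cosh) = x(T) − x₀·cosh − (ẋ₀/ω)·sinh
numerator   = -0.5036 − (0.0524)·3.263045 − (-0.0762/2.8616)·3.106036 = -0.591875
denominator = 1 − 3.263045 = -2.263045
p = -0.591875 / -2.263045 = 0.2615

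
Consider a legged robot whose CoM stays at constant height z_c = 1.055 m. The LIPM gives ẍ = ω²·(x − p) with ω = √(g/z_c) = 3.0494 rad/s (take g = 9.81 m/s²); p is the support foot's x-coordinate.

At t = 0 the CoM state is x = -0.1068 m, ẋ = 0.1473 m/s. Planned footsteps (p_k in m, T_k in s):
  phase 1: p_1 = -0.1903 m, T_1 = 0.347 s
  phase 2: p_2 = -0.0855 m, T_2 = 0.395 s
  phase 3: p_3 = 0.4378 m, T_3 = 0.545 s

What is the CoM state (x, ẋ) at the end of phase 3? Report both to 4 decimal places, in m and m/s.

x = 1.4226, ẋ = 3.3220

phase 1: p=-0.1903, T=0.347, ωT=1.058142, cosh=1.614056, sinh=1.266956; start (x,ẋ)=(-0.106800, 0.147300) → end (x,ẋ)=(0.005673, 0.560349)
phase 2: p=-0.0855, T=0.395, ωT=1.204513, cosh=1.817486, sinh=1.517648; start (x,ẋ)=(0.005673, 0.560349) → end (x,ẋ)=(0.359085, 1.440370)
phase 3: p=0.4378, T=0.545, ωT=1.661923, cosh=2.729604, sinh=2.539830; start (x,ẋ)=(0.359085, 1.440370) → end (x,ẋ)=(1.422617, 3.321998)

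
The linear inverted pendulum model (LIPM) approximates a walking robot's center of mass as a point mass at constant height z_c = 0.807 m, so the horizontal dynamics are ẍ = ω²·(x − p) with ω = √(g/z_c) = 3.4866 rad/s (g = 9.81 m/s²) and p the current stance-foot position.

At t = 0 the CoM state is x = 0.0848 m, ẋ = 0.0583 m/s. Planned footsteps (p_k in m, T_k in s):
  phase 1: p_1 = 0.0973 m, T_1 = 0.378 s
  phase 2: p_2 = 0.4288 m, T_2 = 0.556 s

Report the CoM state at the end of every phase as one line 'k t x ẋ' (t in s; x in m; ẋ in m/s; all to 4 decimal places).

phase 1: p=0.0973, T=0.378, ωT=1.317935, cosh=2.001693, sinh=1.734005; start (x,ẋ)=(0.084800, 0.058300) → end (x,ẋ)=(0.101273, 0.041126)
phase 2: p=0.4288, T=0.556, ωT=1.938550, cosh=3.546289, sinh=3.402376; start (x,ẋ)=(0.101273, 0.041126) → end (x,ẋ)=(-0.692571, -3.739512)

1 0.3780 0.1013 0.0411
2 0.9340 -0.6926 -3.7395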